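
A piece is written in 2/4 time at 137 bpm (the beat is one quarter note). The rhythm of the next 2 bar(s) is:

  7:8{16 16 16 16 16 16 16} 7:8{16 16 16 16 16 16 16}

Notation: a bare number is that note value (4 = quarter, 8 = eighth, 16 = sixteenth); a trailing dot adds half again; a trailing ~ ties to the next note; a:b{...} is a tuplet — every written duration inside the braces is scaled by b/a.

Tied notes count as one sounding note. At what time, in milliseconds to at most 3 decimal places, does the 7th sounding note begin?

1. 0.0ms @ 0 + 125.13ms (2/7)
2. 125.13ms @ 2/7 + 125.13ms (2/7)
3. 250.261ms @ 4/7 + 125.13ms (2/7)
4. 375.391ms @ 6/7 + 125.13ms (2/7)
5. 500.521ms @ 8/7 + 125.13ms (2/7)
6. 625.652ms @ 10/7 + 125.13ms (2/7)
7. 750.782ms @ 12/7 + 125.13ms (2/7)
8. 875.912ms @ 2 + 125.13ms (2/7)
9. 1001.043ms @ 16/7 + 125.13ms (2/7)
10. 1126.173ms @ 18/7 + 125.13ms (2/7)
11. 1251.303ms @ 20/7 + 125.13ms (2/7)
12. 1376.434ms @ 22/7 + 125.13ms (2/7)
13. 1501.564ms @ 24/7 + 125.13ms (2/7)
14. 1626.694ms @ 26/7 + 125.13ms (2/7)

note 7 onset = 12/7b = 750.782ms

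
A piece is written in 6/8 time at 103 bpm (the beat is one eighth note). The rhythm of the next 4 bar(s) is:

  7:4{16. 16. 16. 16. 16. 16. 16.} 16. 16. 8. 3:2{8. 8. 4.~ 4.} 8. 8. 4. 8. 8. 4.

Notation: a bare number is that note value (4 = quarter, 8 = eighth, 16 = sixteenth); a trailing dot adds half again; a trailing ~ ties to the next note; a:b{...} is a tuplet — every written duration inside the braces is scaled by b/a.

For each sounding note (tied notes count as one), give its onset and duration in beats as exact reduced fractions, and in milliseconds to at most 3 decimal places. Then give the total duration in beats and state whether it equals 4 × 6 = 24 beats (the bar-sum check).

1) 0.0ms=0b +249.653ms=3/7b
2) 249.653ms=3/7b +249.653ms=3/7b
3) 499.307ms=6/7b +249.653ms=3/7b
4) 748.96ms=9/7b +249.653ms=3/7b
5) 998.613ms=12/7b +249.653ms=3/7b
6) 1248.266ms=15/7b +249.653ms=3/7b
7) 1497.92ms=18/7b +249.653ms=3/7b
8) 1747.573ms=3b +436.893ms=3/4b
9) 2184.466ms=15/4b +436.893ms=3/4b
10) 2621.359ms=9/2b +873.786ms=3/2b
11) 3495.146ms=6b +582.524ms=1b
12) 4077.67ms=7b +582.524ms=1b
13) 4660.194ms=8b +2330.097ms=4b
14) 6990.291ms=12b +873.786ms=3/2b
15) 7864.078ms=27/2b +873.786ms=3/2b
16) 8737.864ms=15b +1747.573ms=3b
17) 10485.437ms=18b +873.786ms=3/2b
18) 11359.223ms=39/2b +873.786ms=3/2b
19) 12233.01ms=21b +1747.573ms=3b
Σ=24b of 24 (103bpm 6/8) — PASS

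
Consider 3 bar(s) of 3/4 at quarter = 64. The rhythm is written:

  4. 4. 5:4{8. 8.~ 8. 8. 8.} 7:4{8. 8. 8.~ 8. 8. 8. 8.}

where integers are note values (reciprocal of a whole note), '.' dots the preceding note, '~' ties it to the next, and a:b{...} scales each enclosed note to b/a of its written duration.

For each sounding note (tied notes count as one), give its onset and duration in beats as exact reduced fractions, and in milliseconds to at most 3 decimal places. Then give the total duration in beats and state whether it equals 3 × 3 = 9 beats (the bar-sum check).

1) 0.0ms=0b +1406.25ms=3/2b
2) 1406.25ms=3/2b +1406.25ms=3/2b
3) 2812.5ms=3b +562.5ms=3/5b
4) 3375.0ms=18/5b +1125.0ms=6/5b
5) 4500.0ms=24/5b +562.5ms=3/5b
6) 5062.5ms=27/5b +562.5ms=3/5b
7) 5625.0ms=6b +401.786ms=3/7b
8) 6026.786ms=45/7b +401.786ms=3/7b
9) 6428.571ms=48/7b +803.571ms=6/7b
10) 7232.143ms=54/7b +401.786ms=3/7b
11) 7633.929ms=57/7b +401.786ms=3/7b
12) 8035.714ms=60/7b +401.786ms=3/7b
Σ=9b of 9 (64bpm 3/4) — PASS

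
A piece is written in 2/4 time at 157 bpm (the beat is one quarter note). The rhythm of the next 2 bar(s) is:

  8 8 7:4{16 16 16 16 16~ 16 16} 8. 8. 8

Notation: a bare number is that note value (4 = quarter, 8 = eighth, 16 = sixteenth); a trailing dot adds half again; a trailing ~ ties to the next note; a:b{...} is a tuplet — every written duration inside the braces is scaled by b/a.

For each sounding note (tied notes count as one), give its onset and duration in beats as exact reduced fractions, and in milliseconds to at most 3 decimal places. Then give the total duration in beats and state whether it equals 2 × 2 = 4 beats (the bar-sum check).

1) 0.0ms=0b +191.083ms=1/2b
2) 191.083ms=1/2b +191.083ms=1/2b
3) 382.166ms=1b +54.595ms=1/7b
4) 436.761ms=8/7b +54.595ms=1/7b
5) 491.356ms=9/7b +54.595ms=1/7b
6) 545.951ms=10/7b +54.595ms=1/7b
7) 600.546ms=11/7b +109.19ms=2/7b
8) 709.736ms=13/7b +54.595ms=1/7b
9) 764.331ms=2b +286.624ms=3/4b
10) 1050.955ms=11/4b +286.624ms=3/4b
11) 1337.58ms=7/2b +191.083ms=1/2b
Σ=4b of 4 (157bpm 2/4) — PASS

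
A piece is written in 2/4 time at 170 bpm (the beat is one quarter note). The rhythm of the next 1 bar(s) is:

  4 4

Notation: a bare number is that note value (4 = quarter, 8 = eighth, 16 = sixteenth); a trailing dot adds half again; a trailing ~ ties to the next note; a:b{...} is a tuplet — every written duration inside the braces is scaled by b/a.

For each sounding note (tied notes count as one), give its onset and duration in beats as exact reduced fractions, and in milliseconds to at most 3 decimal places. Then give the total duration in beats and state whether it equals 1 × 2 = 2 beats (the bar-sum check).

1) 0.0ms=0b +352.941ms=1b
2) 352.941ms=1b +352.941ms=1b
Σ=2b of 2 (170bpm 2/4) — PASS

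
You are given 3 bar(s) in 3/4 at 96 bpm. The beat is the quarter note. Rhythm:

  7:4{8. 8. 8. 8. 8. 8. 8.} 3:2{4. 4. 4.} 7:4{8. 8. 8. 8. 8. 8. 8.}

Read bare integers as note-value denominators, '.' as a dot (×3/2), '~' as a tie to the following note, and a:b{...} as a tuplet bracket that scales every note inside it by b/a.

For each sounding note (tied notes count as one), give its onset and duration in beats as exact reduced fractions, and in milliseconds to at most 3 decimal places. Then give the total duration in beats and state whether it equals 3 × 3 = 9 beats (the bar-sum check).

1) 0.0ms=0b +267.857ms=3/7b
2) 267.857ms=3/7b +267.857ms=3/7b
3) 535.714ms=6/7b +267.857ms=3/7b
4) 803.571ms=9/7b +267.857ms=3/7b
5) 1071.429ms=12/7b +267.857ms=3/7b
6) 1339.286ms=15/7b +267.857ms=3/7b
7) 1607.143ms=18/7b +267.857ms=3/7b
8) 1875.0ms=3b +625.0ms=1b
9) 2500.0ms=4b +625.0ms=1b
10) 3125.0ms=5b +625.0ms=1b
11) 3750.0ms=6b +267.857ms=3/7b
12) 4017.857ms=45/7b +267.857ms=3/7b
13) 4285.714ms=48/7b +267.857ms=3/7b
14) 4553.571ms=51/7b +267.857ms=3/7b
15) 4821.429ms=54/7b +267.857ms=3/7b
16) 5089.286ms=57/7b +267.857ms=3/7b
17) 5357.143ms=60/7b +267.857ms=3/7b
Σ=9b of 9 (96bpm 3/4) — PASS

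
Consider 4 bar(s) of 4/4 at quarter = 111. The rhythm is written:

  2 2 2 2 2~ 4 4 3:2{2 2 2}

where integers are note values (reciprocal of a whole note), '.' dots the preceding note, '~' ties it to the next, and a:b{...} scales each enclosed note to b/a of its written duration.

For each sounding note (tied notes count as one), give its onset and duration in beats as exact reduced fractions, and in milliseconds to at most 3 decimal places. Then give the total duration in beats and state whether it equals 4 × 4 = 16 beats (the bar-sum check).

1) 0.0ms=0b +1081.081ms=2b
2) 1081.081ms=2b +1081.081ms=2b
3) 2162.162ms=4b +1081.081ms=2b
4) 3243.243ms=6b +1081.081ms=2b
5) 4324.324ms=8b +1621.622ms=3b
6) 5945.946ms=11b +540.541ms=1b
7) 6486.486ms=12b +720.721ms=4/3b
8) 7207.207ms=40/3b +720.721ms=4/3b
9) 7927.928ms=44/3b +720.721ms=4/3b
Σ=16b of 16 (111bpm 4/4) — PASS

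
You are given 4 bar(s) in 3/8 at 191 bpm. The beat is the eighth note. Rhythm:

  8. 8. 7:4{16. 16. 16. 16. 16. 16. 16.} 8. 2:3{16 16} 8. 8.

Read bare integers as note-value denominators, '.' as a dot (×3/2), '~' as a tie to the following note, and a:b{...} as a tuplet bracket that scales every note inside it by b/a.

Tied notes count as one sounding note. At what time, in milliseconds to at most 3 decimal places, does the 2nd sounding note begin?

1. 0.0ms @ 0 + 471.204ms (3/2)
2. 471.204ms @ 3/2 + 471.204ms (3/2)
3. 942.408ms @ 3 + 134.63ms (3/7)
4. 1077.038ms @ 24/7 + 134.63ms (3/7)
5. 1211.668ms @ 27/7 + 134.63ms (3/7)
6. 1346.298ms @ 30/7 + 134.63ms (3/7)
7. 1480.927ms @ 33/7 + 134.63ms (3/7)
8. 1615.557ms @ 36/7 + 134.63ms (3/7)
9. 1750.187ms @ 39/7 + 134.63ms (3/7)
10. 1884.817ms @ 6 + 471.204ms (3/2)
11. 2356.021ms @ 15/2 + 235.602ms (3/4)
12. 2591.623ms @ 33/4 + 235.602ms (3/4)
13. 2827.225ms @ 9 + 471.204ms (3/2)
14. 3298.429ms @ 21/2 + 471.204ms (3/2)

note 2 onset = 3/2b = 471.204ms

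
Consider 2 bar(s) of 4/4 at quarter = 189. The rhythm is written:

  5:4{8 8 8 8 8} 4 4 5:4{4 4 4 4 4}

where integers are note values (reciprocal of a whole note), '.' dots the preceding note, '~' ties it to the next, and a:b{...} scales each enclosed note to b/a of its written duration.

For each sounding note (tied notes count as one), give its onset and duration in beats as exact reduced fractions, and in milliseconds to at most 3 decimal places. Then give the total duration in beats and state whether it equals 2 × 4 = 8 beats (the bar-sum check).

1) 0.0ms=0b +126.984ms=2/5b
2) 126.984ms=2/5b +126.984ms=2/5b
3) 253.968ms=4/5b +126.984ms=2/5b
4) 380.952ms=6/5b +126.984ms=2/5b
5) 507.937ms=8/5b +126.984ms=2/5b
6) 634.921ms=2b +317.46ms=1b
7) 952.381ms=3b +317.46ms=1b
8) 1269.841ms=4b +253.968ms=4/5b
9) 1523.81ms=24/5b +253.968ms=4/5b
10) 1777.778ms=28/5b +253.968ms=4/5b
11) 2031.746ms=32/5b +253.968ms=4/5b
12) 2285.714ms=36/5b +253.968ms=4/5b
Σ=8b of 8 (189bpm 4/4) — PASS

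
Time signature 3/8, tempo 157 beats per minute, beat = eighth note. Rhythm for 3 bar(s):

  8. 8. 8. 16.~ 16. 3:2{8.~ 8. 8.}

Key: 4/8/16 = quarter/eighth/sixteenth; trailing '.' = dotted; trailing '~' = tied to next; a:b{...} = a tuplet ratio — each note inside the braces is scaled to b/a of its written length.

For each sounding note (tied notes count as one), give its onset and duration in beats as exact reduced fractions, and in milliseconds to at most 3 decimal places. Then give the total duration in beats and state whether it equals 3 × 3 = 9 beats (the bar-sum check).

1) 0.0ms=0b +573.248ms=3/2b
2) 573.248ms=3/2b +573.248ms=3/2b
3) 1146.497ms=3b +573.248ms=3/2b
4) 1719.745ms=9/2b +573.248ms=3/2b
5) 2292.994ms=6b +764.331ms=2b
6) 3057.325ms=8b +382.166ms=1b
Σ=9b of 9 (157bpm 3/8) — PASS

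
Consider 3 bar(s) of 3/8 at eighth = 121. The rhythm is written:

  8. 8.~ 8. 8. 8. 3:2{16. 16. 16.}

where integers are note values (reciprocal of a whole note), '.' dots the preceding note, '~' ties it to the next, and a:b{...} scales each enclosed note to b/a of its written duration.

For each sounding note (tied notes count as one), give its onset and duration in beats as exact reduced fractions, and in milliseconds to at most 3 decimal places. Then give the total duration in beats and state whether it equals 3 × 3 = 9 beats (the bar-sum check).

1) 0.0ms=0b +743.802ms=3/2b
2) 743.802ms=3/2b +1487.603ms=3b
3) 2231.405ms=9/2b +743.802ms=3/2b
4) 2975.207ms=6b +743.802ms=3/2b
5) 3719.008ms=15/2b +247.934ms=1/2b
6) 3966.942ms=8b +247.934ms=1/2b
7) 4214.876ms=17/2b +247.934ms=1/2b
Σ=9b of 9 (121bpm 3/8) — PASS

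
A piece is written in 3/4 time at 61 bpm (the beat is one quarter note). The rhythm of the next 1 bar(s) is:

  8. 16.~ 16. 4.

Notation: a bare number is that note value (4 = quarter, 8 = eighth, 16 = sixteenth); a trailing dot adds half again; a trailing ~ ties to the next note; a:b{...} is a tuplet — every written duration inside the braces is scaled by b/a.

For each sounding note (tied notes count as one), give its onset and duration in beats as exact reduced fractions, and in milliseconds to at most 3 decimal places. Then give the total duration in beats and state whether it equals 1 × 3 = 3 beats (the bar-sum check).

1) 0.0ms=0b +737.705ms=3/4b
2) 737.705ms=3/4b +737.705ms=3/4b
3) 1475.41ms=3/2b +1475.41ms=3/2b
Σ=3b of 3 (61bpm 3/4) — PASS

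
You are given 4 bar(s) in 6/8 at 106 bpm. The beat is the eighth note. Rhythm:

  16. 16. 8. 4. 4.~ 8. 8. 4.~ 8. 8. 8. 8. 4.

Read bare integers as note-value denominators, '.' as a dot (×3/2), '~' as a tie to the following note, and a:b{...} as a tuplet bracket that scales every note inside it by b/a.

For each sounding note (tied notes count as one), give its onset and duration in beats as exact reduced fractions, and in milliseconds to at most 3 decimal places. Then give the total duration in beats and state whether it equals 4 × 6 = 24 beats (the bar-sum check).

1) 0.0ms=0b +424.528ms=3/4b
2) 424.528ms=3/4b +424.528ms=3/4b
3) 849.057ms=3/2b +849.057ms=3/2b
4) 1698.113ms=3b +1698.113ms=3b
5) 3396.226ms=6b +2547.17ms=9/2b
6) 5943.396ms=21/2b +849.057ms=3/2b
7) 6792.453ms=12b +2547.17ms=9/2b
8) 9339.623ms=33/2b +849.057ms=3/2b
9) 10188.679ms=18b +849.057ms=3/2b
10) 11037.736ms=39/2b +849.057ms=3/2b
11) 11886.792ms=21b +1698.113ms=3b
Σ=24b of 24 (106bpm 6/8) — PASS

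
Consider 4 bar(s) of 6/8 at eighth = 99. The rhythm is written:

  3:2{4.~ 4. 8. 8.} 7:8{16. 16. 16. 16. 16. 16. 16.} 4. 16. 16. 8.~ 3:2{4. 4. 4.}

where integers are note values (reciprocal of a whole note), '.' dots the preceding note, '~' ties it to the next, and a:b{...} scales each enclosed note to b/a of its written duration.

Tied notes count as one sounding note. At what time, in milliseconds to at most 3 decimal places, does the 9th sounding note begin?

note 9 onset = 72/7b = 6233.766ms

1. 0.0ms @ 0 + 2424.242ms (4)
2. 2424.242ms @ 4 + 606.061ms (1)
3. 3030.303ms @ 5 + 606.061ms (1)
4. 3636.364ms @ 6 + 519.481ms (6/7)
5. 4155.844ms @ 48/7 + 519.481ms (6/7)
6. 4675.325ms @ 54/7 + 519.481ms (6/7)
7. 5194.805ms @ 60/7 + 519.481ms (6/7)
8. 5714.286ms @ 66/7 + 519.481ms (6/7)
9. 6233.766ms @ 72/7 + 519.481ms (6/7)
10. 6753.247ms @ 78/7 + 519.481ms (6/7)
11. 7272.727ms @ 12 + 1818.182ms (3)
12. 9090.909ms @ 15 + 454.545ms (3/4)
13. 9545.455ms @ 63/4 + 454.545ms (3/4)
14. 10000.0ms @ 33/2 + 2121.212ms (7/2)
15. 12121.212ms @ 20 + 1212.121ms (2)
16. 13333.333ms @ 22 + 1212.121ms (2)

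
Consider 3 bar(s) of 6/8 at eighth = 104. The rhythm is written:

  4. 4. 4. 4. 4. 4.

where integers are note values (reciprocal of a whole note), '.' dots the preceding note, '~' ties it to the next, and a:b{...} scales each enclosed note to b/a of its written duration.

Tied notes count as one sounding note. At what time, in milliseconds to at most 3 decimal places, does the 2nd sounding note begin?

1. 0.0ms @ 0 + 1730.769ms (3)
2. 1730.769ms @ 3 + 1730.769ms (3)
3. 3461.538ms @ 6 + 1730.769ms (3)
4. 5192.308ms @ 9 + 1730.769ms (3)
5. 6923.077ms @ 12 + 1730.769ms (3)
6. 8653.846ms @ 15 + 1730.769ms (3)

note 2 onset = 3b = 1730.769ms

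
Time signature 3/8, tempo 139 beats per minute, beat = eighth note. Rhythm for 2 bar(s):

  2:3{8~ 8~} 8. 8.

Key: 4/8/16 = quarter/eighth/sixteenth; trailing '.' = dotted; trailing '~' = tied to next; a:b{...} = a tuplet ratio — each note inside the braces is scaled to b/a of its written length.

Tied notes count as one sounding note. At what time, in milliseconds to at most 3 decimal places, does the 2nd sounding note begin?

1. 0.0ms @ 0 + 1942.446ms (9/2)
2. 1942.446ms @ 9/2 + 647.482ms (3/2)

note 2 onset = 9/2b = 1942.446ms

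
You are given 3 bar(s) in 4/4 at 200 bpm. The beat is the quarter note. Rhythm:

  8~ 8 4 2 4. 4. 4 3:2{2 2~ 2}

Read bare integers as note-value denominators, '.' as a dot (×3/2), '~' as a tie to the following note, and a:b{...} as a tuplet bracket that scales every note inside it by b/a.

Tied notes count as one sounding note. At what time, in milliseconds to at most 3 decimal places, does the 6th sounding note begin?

1. 0.0ms @ 0 + 300.0ms (1)
2. 300.0ms @ 1 + 300.0ms (1)
3. 600.0ms @ 2 + 600.0ms (2)
4. 1200.0ms @ 4 + 450.0ms (3/2)
5. 1650.0ms @ 11/2 + 450.0ms (3/2)
6. 2100.0ms @ 7 + 300.0ms (1)
7. 2400.0ms @ 8 + 400.0ms (4/3)
8. 2800.0ms @ 28/3 + 800.0ms (8/3)

note 6 onset = 7b = 2100.0ms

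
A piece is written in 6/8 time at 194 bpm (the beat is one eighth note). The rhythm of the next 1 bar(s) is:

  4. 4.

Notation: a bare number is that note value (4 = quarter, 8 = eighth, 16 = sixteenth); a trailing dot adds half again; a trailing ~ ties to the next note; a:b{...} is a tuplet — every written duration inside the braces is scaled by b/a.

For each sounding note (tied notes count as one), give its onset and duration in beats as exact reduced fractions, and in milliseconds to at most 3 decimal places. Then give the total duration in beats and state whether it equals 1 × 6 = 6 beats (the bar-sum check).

1) 0.0ms=0b +927.835ms=3b
2) 927.835ms=3b +927.835ms=3b
Σ=6b of 6 (194bpm 6/8) — PASS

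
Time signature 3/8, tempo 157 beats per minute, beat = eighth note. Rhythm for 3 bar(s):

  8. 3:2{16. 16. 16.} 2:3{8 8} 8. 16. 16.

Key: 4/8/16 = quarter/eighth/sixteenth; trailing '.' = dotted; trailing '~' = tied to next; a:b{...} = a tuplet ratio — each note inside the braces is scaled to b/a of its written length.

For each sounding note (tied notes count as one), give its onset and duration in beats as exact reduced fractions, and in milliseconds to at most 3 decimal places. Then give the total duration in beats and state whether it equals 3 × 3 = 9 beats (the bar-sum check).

1) 0.0ms=0b +573.248ms=3/2b
2) 573.248ms=3/2b +191.083ms=1/2b
3) 764.331ms=2b +191.083ms=1/2b
4) 955.414ms=5/2b +191.083ms=1/2b
5) 1146.497ms=3b +573.248ms=3/2b
6) 1719.745ms=9/2b +573.248ms=3/2b
7) 2292.994ms=6b +573.248ms=3/2b
8) 2866.242ms=15/2b +286.624ms=3/4b
9) 3152.866ms=33/4b +286.624ms=3/4b
Σ=9b of 9 (157bpm 3/8) — PASS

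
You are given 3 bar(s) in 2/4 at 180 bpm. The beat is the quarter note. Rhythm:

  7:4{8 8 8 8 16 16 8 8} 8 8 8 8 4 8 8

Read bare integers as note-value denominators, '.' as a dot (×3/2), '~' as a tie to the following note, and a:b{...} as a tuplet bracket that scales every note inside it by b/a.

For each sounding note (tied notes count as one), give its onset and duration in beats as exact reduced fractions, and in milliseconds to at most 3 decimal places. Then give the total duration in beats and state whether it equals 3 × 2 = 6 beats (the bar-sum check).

1) 0.0ms=0b +95.238ms=2/7b
2) 95.238ms=2/7b +95.238ms=2/7b
3) 190.476ms=4/7b +95.238ms=2/7b
4) 285.714ms=6/7b +95.238ms=2/7b
5) 380.952ms=8/7b +47.619ms=1/7b
6) 428.571ms=9/7b +47.619ms=1/7b
7) 476.19ms=10/7b +95.238ms=2/7b
8) 571.429ms=12/7b +95.238ms=2/7b
9) 666.667ms=2b +166.667ms=1/2b
10) 833.333ms=5/2b +166.667ms=1/2b
11) 1000.0ms=3b +166.667ms=1/2b
12) 1166.667ms=7/2b +166.667ms=1/2b
13) 1333.333ms=4b +333.333ms=1b
14) 1666.667ms=5b +166.667ms=1/2b
15) 1833.333ms=11/2b +166.667ms=1/2b
Σ=6b of 6 (180bpm 2/4) — PASS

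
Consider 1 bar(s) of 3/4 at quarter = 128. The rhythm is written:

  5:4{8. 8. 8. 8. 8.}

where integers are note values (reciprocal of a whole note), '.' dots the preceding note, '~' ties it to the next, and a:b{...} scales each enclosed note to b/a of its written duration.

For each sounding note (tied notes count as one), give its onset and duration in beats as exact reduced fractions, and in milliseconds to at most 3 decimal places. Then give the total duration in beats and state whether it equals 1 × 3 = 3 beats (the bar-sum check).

1) 0.0ms=0b +281.25ms=3/5b
2) 281.25ms=3/5b +281.25ms=3/5b
3) 562.5ms=6/5b +281.25ms=3/5b
4) 843.75ms=9/5b +281.25ms=3/5b
5) 1125.0ms=12/5b +281.25ms=3/5b
Σ=3b of 3 (128bpm 3/4) — PASS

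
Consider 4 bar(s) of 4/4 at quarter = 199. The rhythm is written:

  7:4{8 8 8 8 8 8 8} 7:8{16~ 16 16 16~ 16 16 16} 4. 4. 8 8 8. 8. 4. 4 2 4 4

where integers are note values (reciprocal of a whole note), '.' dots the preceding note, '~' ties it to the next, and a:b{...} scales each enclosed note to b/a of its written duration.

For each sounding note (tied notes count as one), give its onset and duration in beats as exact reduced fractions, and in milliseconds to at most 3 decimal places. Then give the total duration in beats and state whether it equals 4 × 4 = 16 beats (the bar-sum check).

1) 0.0ms=0b +86.145ms=2/7b
2) 86.145ms=2/7b +86.145ms=2/7b
3) 172.29ms=4/7b +86.145ms=2/7b
4) 258.435ms=6/7b +86.145ms=2/7b
5) 344.58ms=8/7b +86.145ms=2/7b
6) 430.725ms=10/7b +86.145ms=2/7b
7) 516.87ms=12/7b +86.145ms=2/7b
8) 603.015ms=2b +172.29ms=4/7b
9) 775.305ms=18/7b +86.145ms=2/7b
10) 861.45ms=20/7b +172.29ms=4/7b
11) 1033.74ms=24/7b +86.145ms=2/7b
12) 1119.885ms=26/7b +86.145ms=2/7b
13) 1206.03ms=4b +452.261ms=3/2b
14) 1658.291ms=11/2b +452.261ms=3/2b
15) 2110.553ms=7b +150.754ms=1/2b
16) 2261.307ms=15/2b +150.754ms=1/2b
17) 2412.06ms=8b +226.131ms=3/4b
18) 2638.191ms=35/4b +226.131ms=3/4b
19) 2864.322ms=19/2b +452.261ms=3/2b
20) 3316.583ms=11b +301.508ms=1b
21) 3618.09ms=12b +603.015ms=2b
22) 4221.106ms=14b +301.508ms=1b
23) 4522.613ms=15b +301.508ms=1b
Σ=16b of 16 (199bpm 4/4) — PASS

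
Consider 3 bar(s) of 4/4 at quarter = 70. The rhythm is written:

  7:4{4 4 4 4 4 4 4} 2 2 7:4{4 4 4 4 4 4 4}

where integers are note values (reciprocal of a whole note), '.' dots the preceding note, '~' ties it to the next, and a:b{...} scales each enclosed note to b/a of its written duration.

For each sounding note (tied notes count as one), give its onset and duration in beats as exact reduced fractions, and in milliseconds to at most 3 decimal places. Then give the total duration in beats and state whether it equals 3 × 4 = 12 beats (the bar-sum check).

1) 0.0ms=0b +489.796ms=4/7b
2) 489.796ms=4/7b +489.796ms=4/7b
3) 979.592ms=8/7b +489.796ms=4/7b
4) 1469.388ms=12/7b +489.796ms=4/7b
5) 1959.184ms=16/7b +489.796ms=4/7b
6) 2448.98ms=20/7b +489.796ms=4/7b
7) 2938.776ms=24/7b +489.796ms=4/7b
8) 3428.571ms=4b +1714.286ms=2b
9) 5142.857ms=6b +1714.286ms=2b
10) 6857.143ms=8b +489.796ms=4/7b
11) 7346.939ms=60/7b +489.796ms=4/7b
12) 7836.735ms=64/7b +489.796ms=4/7b
13) 8326.531ms=68/7b +489.796ms=4/7b
14) 8816.327ms=72/7b +489.796ms=4/7b
15) 9306.122ms=76/7b +489.796ms=4/7b
16) 9795.918ms=80/7b +489.796ms=4/7b
Σ=12b of 12 (70bpm 4/4) — PASS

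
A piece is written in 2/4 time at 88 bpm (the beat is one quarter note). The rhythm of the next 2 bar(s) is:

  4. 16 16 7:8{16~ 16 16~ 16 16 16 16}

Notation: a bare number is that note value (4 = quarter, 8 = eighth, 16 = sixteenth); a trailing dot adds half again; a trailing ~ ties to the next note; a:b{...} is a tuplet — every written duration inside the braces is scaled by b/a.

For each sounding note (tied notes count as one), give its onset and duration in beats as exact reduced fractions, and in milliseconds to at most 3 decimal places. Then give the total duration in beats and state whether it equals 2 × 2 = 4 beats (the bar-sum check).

1) 0.0ms=0b +1022.727ms=3/2b
2) 1022.727ms=3/2b +170.455ms=1/4b
3) 1193.182ms=7/4b +170.455ms=1/4b
4) 1363.636ms=2b +389.61ms=4/7b
5) 1753.247ms=18/7b +389.61ms=4/7b
6) 2142.857ms=22/7b +194.805ms=2/7b
7) 2337.662ms=24/7b +194.805ms=2/7b
8) 2532.468ms=26/7b +194.805ms=2/7b
Σ=4b of 4 (88bpm 2/4) — PASS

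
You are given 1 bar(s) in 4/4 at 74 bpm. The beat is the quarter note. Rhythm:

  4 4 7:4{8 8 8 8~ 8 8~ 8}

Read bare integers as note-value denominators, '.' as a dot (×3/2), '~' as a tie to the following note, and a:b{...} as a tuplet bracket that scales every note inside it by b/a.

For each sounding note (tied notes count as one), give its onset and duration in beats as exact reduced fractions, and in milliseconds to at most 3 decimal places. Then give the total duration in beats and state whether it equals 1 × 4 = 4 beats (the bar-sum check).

1) 0.0ms=0b +810.811ms=1b
2) 810.811ms=1b +810.811ms=1b
3) 1621.622ms=2b +231.66ms=2/7b
4) 1853.282ms=16/7b +231.66ms=2/7b
5) 2084.942ms=18/7b +231.66ms=2/7b
6) 2316.602ms=20/7b +463.32ms=4/7b
7) 2779.923ms=24/7b +463.32ms=4/7b
Σ=4b of 4 (74bpm 4/4) — PASS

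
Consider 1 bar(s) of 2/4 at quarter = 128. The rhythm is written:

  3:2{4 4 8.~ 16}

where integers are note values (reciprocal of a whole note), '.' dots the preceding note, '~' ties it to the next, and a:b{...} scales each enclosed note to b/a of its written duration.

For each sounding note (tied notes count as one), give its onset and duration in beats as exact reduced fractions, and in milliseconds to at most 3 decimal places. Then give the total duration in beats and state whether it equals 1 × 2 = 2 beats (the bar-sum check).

1) 0.0ms=0b +312.5ms=2/3b
2) 312.5ms=2/3b +312.5ms=2/3b
3) 625.0ms=4/3b +312.5ms=2/3b
Σ=2b of 2 (128bpm 2/4) — PASS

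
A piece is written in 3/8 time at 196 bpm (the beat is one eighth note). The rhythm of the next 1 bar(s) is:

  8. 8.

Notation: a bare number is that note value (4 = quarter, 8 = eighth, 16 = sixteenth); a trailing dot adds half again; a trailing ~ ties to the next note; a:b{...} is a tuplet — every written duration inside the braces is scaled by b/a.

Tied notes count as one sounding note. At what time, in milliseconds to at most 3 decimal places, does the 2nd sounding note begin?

note 2 onset = 3/2b = 459.184ms

1. 0.0ms @ 0 + 459.184ms (3/2)
2. 459.184ms @ 3/2 + 459.184ms (3/2)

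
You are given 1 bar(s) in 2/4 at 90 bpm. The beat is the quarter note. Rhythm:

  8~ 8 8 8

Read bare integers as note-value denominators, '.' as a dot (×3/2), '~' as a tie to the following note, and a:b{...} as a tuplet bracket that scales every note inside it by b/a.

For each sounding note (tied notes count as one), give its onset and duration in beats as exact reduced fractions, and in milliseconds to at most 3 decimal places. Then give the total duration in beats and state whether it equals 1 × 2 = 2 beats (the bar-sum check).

1) 0.0ms=0b +666.667ms=1b
2) 666.667ms=1b +333.333ms=1/2b
3) 1000.0ms=3/2b +333.333ms=1/2b
Σ=2b of 2 (90bpm 2/4) — PASS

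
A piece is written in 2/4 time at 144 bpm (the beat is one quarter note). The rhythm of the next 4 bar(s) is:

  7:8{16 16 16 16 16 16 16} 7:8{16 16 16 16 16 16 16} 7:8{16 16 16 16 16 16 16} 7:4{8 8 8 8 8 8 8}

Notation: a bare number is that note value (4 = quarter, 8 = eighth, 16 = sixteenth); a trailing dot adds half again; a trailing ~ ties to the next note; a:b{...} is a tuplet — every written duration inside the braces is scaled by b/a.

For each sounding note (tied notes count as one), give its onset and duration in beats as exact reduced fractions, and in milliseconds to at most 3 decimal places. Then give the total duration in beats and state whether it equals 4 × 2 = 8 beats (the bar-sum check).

1) 0.0ms=0b +119.048ms=2/7b
2) 119.048ms=2/7b +119.048ms=2/7b
3) 238.095ms=4/7b +119.048ms=2/7b
4) 357.143ms=6/7b +119.048ms=2/7b
5) 476.19ms=8/7b +119.048ms=2/7b
6) 595.238ms=10/7b +119.048ms=2/7b
7) 714.286ms=12/7b +119.048ms=2/7b
8) 833.333ms=2b +119.048ms=2/7b
9) 952.381ms=16/7b +119.048ms=2/7b
10) 1071.429ms=18/7b +119.048ms=2/7b
11) 1190.476ms=20/7b +119.048ms=2/7b
12) 1309.524ms=22/7b +119.048ms=2/7b
13) 1428.571ms=24/7b +119.048ms=2/7b
14) 1547.619ms=26/7b +119.048ms=2/7b
15) 1666.667ms=4b +119.048ms=2/7b
16) 1785.714ms=30/7b +119.048ms=2/7b
17) 1904.762ms=32/7b +119.048ms=2/7b
18) 2023.81ms=34/7b +119.048ms=2/7b
19) 2142.857ms=36/7b +119.048ms=2/7b
20) 2261.905ms=38/7b +119.048ms=2/7b
21) 2380.952ms=40/7b +119.048ms=2/7b
22) 2500.0ms=6b +119.048ms=2/7b
23) 2619.048ms=44/7b +119.048ms=2/7b
24) 2738.095ms=46/7b +119.048ms=2/7b
25) 2857.143ms=48/7b +119.048ms=2/7b
26) 2976.19ms=50/7b +119.048ms=2/7b
27) 3095.238ms=52/7b +119.048ms=2/7b
28) 3214.286ms=54/7b +119.048ms=2/7b
Σ=8b of 8 (144bpm 2/4) — PASS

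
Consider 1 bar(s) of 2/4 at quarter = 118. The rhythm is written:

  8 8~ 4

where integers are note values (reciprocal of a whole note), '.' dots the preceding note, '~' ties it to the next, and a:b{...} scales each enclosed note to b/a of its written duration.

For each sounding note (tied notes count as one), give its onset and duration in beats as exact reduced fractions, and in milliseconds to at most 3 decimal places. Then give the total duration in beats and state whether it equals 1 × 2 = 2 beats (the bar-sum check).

1) 0.0ms=0b +254.237ms=1/2b
2) 254.237ms=1/2b +762.712ms=3/2b
Σ=2b of 2 (118bpm 2/4) — PASS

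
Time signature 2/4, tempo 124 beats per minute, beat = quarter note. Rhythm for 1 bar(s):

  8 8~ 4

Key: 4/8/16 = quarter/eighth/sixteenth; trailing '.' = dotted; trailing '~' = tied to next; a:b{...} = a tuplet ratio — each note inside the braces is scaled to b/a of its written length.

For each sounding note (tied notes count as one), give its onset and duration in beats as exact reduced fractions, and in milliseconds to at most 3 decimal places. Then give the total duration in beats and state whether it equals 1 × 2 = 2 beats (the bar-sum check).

1) 0.0ms=0b +241.935ms=1/2b
2) 241.935ms=1/2b +725.806ms=3/2b
Σ=2b of 2 (124bpm 2/4) — PASS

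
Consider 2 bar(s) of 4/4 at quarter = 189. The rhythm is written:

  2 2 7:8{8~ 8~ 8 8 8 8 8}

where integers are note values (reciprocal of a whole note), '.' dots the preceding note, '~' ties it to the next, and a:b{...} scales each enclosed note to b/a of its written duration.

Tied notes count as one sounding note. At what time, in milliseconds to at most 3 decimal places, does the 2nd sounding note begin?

1. 0.0ms @ 0 + 634.921ms (2)
2. 634.921ms @ 2 + 634.921ms (2)
3. 1269.841ms @ 4 + 544.218ms (12/7)
4. 1814.059ms @ 40/7 + 181.406ms (4/7)
5. 1995.465ms @ 44/7 + 181.406ms (4/7)
6. 2176.871ms @ 48/7 + 181.406ms (4/7)
7. 2358.277ms @ 52/7 + 181.406ms (4/7)

note 2 onset = 2b = 634.921ms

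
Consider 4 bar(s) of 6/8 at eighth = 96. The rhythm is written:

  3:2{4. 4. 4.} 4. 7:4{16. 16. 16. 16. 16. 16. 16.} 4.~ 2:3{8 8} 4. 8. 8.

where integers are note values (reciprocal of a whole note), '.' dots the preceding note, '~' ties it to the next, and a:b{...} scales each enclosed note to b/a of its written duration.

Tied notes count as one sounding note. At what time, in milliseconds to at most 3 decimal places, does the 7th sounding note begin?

1. 0.0ms @ 0 + 1250.0ms (2)
2. 1250.0ms @ 2 + 1250.0ms (2)
3. 2500.0ms @ 4 + 1250.0ms (2)
4. 3750.0ms @ 6 + 1875.0ms (3)
5. 5625.0ms @ 9 + 267.857ms (3/7)
6. 5892.857ms @ 66/7 + 267.857ms (3/7)
7. 6160.714ms @ 69/7 + 267.857ms (3/7)
8. 6428.571ms @ 72/7 + 267.857ms (3/7)
9. 6696.429ms @ 75/7 + 267.857ms (3/7)
10. 6964.286ms @ 78/7 + 267.857ms (3/7)
11. 7232.143ms @ 81/7 + 267.857ms (3/7)
12. 7500.0ms @ 12 + 2812.5ms (9/2)
13. 10312.5ms @ 33/2 + 937.5ms (3/2)
14. 11250.0ms @ 18 + 1875.0ms (3)
15. 13125.0ms @ 21 + 937.5ms (3/2)
16. 14062.5ms @ 45/2 + 937.5ms (3/2)

note 7 onset = 69/7b = 6160.714ms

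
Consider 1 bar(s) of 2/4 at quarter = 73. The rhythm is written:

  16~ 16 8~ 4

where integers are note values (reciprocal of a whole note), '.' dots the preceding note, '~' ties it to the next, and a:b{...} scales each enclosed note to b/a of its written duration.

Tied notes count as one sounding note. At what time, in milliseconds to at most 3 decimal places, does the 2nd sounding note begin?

1. 0.0ms @ 0 + 410.959ms (1/2)
2. 410.959ms @ 1/2 + 1232.877ms (3/2)

note 2 onset = 1/2b = 410.959ms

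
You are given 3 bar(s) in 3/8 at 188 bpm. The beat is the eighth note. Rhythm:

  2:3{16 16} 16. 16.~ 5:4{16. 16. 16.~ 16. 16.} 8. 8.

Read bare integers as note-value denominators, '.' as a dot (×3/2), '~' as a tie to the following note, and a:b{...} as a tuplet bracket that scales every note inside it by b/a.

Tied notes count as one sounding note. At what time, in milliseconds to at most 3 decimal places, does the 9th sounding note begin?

1. 0.0ms @ 0 + 239.362ms (3/4)
2. 239.362ms @ 3/4 + 239.362ms (3/4)
3. 478.723ms @ 3/2 + 239.362ms (3/4)
4. 718.085ms @ 9/4 + 430.851ms (27/20)
5. 1148.936ms @ 18/5 + 191.489ms (3/5)
6. 1340.426ms @ 21/5 + 382.979ms (6/5)
7. 1723.404ms @ 27/5 + 191.489ms (3/5)
8. 1914.894ms @ 6 + 478.723ms (3/2)
9. 2393.617ms @ 15/2 + 478.723ms (3/2)

note 9 onset = 15/2b = 2393.617ms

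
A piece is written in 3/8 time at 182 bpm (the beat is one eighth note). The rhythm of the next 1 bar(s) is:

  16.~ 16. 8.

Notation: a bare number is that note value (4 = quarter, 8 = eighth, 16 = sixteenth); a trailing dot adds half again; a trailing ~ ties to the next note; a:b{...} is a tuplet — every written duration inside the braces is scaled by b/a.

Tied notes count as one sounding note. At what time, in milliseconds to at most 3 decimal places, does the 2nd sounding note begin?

note 2 onset = 3/2b = 494.505ms

1. 0.0ms @ 0 + 494.505ms (3/2)
2. 494.505ms @ 3/2 + 494.505ms (3/2)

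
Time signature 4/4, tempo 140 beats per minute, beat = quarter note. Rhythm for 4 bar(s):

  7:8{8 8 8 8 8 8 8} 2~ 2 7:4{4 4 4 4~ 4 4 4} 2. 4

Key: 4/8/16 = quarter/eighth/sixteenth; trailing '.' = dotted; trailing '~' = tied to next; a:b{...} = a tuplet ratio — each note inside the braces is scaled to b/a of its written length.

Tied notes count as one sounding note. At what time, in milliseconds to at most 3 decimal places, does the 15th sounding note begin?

1. 0.0ms @ 0 + 244.898ms (4/7)
2. 244.898ms @ 4/7 + 244.898ms (4/7)
3. 489.796ms @ 8/7 + 244.898ms (4/7)
4. 734.694ms @ 12/7 + 244.898ms (4/7)
5. 979.592ms @ 16/7 + 244.898ms (4/7)
6. 1224.49ms @ 20/7 + 244.898ms (4/7)
7. 1469.388ms @ 24/7 + 244.898ms (4/7)
8. 1714.286ms @ 4 + 1714.286ms (4)
9. 3428.571ms @ 8 + 244.898ms (4/7)
10. 3673.469ms @ 60/7 + 244.898ms (4/7)
11. 3918.367ms @ 64/7 + 244.898ms (4/7)
12. 4163.265ms @ 68/7 + 489.796ms (8/7)
13. 4653.061ms @ 76/7 + 244.898ms (4/7)
14. 4897.959ms @ 80/7 + 244.898ms (4/7)
15. 5142.857ms @ 12 + 1285.714ms (3)
16. 6428.571ms @ 15 + 428.571ms (1)

note 15 onset = 12b = 5142.857ms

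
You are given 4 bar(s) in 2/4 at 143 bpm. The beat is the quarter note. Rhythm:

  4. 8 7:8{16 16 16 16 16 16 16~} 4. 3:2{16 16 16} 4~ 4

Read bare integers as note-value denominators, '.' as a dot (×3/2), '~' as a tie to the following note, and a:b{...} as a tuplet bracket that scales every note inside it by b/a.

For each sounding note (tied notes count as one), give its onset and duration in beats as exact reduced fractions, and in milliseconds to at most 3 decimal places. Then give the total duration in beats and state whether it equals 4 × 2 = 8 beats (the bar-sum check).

1) 0.0ms=0b +629.371ms=3/2b
2) 629.371ms=3/2b +209.79ms=1/2b
3) 839.161ms=2b +119.88ms=2/7b
4) 959.041ms=16/7b +119.88ms=2/7b
5) 1078.921ms=18/7b +119.88ms=2/7b
6) 1198.801ms=20/7b +119.88ms=2/7b
7) 1318.681ms=22/7b +119.88ms=2/7b
8) 1438.561ms=24/7b +119.88ms=2/7b
9) 1558.442ms=26/7b +749.251ms=25/14b
10) 2307.692ms=11/2b +69.93ms=1/6b
11) 2377.622ms=17/3b +69.93ms=1/6b
12) 2447.552ms=35/6b +69.93ms=1/6b
13) 2517.483ms=6b +839.161ms=2b
Σ=8b of 8 (143bpm 2/4) — PASS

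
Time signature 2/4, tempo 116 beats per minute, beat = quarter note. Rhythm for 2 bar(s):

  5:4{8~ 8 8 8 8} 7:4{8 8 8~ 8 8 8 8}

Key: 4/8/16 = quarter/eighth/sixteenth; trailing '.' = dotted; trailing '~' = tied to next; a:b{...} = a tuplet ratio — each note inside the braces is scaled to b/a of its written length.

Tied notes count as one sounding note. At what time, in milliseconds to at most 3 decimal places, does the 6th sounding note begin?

1. 0.0ms @ 0 + 413.793ms (4/5)
2. 413.793ms @ 4/5 + 206.897ms (2/5)
3. 620.69ms @ 6/5 + 206.897ms (2/5)
4. 827.586ms @ 8/5 + 206.897ms (2/5)
5. 1034.483ms @ 2 + 147.783ms (2/7)
6. 1182.266ms @ 16/7 + 147.783ms (2/7)
7. 1330.049ms @ 18/7 + 295.567ms (4/7)
8. 1625.616ms @ 22/7 + 147.783ms (2/7)
9. 1773.399ms @ 24/7 + 147.783ms (2/7)
10. 1921.182ms @ 26/7 + 147.783ms (2/7)

note 6 onset = 16/7b = 1182.266ms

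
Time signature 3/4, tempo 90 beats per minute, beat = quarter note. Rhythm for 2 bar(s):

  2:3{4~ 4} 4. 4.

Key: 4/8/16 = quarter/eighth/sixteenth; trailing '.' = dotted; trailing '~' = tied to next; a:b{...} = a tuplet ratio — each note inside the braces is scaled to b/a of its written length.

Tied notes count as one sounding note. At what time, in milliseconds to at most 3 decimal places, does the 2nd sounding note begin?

note 2 onset = 3b = 2000.0ms

1. 0.0ms @ 0 + 2000.0ms (3)
2. 2000.0ms @ 3 + 1000.0ms (3/2)
3. 3000.0ms @ 9/2 + 1000.0ms (3/2)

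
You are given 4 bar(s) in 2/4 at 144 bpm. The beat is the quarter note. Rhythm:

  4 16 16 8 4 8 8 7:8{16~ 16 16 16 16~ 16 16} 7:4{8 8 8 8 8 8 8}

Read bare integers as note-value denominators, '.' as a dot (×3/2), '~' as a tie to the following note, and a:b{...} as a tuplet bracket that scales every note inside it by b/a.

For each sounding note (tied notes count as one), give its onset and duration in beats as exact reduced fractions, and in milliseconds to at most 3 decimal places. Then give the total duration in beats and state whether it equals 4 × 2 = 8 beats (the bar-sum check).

1) 0.0ms=0b +416.667ms=1b
2) 416.667ms=1b +104.167ms=1/4b
3) 520.833ms=5/4b +104.167ms=1/4b
4) 625.0ms=3/2b +208.333ms=1/2b
5) 833.333ms=2b +416.667ms=1b
6) 1250.0ms=3b +208.333ms=1/2b
7) 1458.333ms=7/2b +208.333ms=1/2b
8) 1666.667ms=4b +238.095ms=4/7b
9) 1904.762ms=32/7b +119.048ms=2/7b
10) 2023.81ms=34/7b +119.048ms=2/7b
11) 2142.857ms=36/7b +238.095ms=4/7b
12) 2380.952ms=40/7b +119.048ms=2/7b
13) 2500.0ms=6b +119.048ms=2/7b
14) 2619.048ms=44/7b +119.048ms=2/7b
15) 2738.095ms=46/7b +119.048ms=2/7b
16) 2857.143ms=48/7b +119.048ms=2/7b
17) 2976.19ms=50/7b +119.048ms=2/7b
18) 3095.238ms=52/7b +119.048ms=2/7b
19) 3214.286ms=54/7b +119.048ms=2/7b
Σ=8b of 8 (144bpm 2/4) — PASS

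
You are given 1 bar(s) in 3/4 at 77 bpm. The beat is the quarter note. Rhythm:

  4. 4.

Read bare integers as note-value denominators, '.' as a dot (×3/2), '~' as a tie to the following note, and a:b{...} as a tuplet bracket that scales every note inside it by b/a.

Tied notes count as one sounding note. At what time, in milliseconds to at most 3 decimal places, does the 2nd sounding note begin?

note 2 onset = 3/2b = 1168.831ms

1. 0.0ms @ 0 + 1168.831ms (3/2)
2. 1168.831ms @ 3/2 + 1168.831ms (3/2)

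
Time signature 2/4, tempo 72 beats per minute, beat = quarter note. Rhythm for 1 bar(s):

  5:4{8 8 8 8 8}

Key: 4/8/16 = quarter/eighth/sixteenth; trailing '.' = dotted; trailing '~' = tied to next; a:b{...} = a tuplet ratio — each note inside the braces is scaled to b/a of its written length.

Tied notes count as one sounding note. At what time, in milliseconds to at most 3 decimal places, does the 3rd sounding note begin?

note 3 onset = 4/5b = 666.667ms

1. 0.0ms @ 0 + 333.333ms (2/5)
2. 333.333ms @ 2/5 + 333.333ms (2/5)
3. 666.667ms @ 4/5 + 333.333ms (2/5)
4. 1000.0ms @ 6/5 + 333.333ms (2/5)
5. 1333.333ms @ 8/5 + 333.333ms (2/5)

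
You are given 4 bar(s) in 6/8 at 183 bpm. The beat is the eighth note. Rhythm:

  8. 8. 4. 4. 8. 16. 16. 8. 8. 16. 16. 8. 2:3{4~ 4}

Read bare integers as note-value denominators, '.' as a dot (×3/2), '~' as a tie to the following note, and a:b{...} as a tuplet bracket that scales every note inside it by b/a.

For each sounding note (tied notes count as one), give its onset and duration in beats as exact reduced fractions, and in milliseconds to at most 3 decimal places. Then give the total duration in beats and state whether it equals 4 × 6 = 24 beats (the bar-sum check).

1) 0.0ms=0b +491.803ms=3/2b
2) 491.803ms=3/2b +491.803ms=3/2b
3) 983.607ms=3b +983.607ms=3b
4) 1967.213ms=6b +983.607ms=3b
5) 2950.82ms=9b +491.803ms=3/2b
6) 3442.623ms=21/2b +245.902ms=3/4b
7) 3688.525ms=45/4b +245.902ms=3/4b
8) 3934.426ms=12b +491.803ms=3/2b
9) 4426.23ms=27/2b +491.803ms=3/2b
10) 4918.033ms=15b +245.902ms=3/4b
11) 5163.934ms=63/4b +245.902ms=3/4b
12) 5409.836ms=33/2b +491.803ms=3/2b
13) 5901.639ms=18b +1967.213ms=6b
Σ=24b of 24 (183bpm 6/8) — PASS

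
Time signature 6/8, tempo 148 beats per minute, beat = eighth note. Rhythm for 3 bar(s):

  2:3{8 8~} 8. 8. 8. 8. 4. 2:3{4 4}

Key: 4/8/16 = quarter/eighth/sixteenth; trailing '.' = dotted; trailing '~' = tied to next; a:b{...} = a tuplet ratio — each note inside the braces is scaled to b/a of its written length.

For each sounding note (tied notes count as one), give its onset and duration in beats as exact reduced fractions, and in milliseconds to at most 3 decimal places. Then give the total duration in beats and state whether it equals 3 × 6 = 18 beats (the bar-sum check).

1) 0.0ms=0b +608.108ms=3/2b
2) 608.108ms=3/2b +1216.216ms=3b
3) 1824.324ms=9/2b +608.108ms=3/2b
4) 2432.432ms=6b +608.108ms=3/2b
5) 3040.541ms=15/2b +608.108ms=3/2b
6) 3648.649ms=9b +1216.216ms=3b
7) 4864.865ms=12b +1216.216ms=3b
8) 6081.081ms=15b +1216.216ms=3b
Σ=18b of 18 (148bpm 6/8) — PASS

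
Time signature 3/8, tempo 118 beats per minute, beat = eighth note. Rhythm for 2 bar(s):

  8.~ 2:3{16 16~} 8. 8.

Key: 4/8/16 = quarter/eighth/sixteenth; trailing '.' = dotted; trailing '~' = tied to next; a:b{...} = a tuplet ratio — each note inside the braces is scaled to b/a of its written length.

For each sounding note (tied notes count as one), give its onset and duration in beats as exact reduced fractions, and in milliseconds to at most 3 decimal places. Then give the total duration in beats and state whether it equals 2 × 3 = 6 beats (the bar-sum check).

1) 0.0ms=0b +1144.068ms=9/4b
2) 1144.068ms=9/4b +1144.068ms=9/4b
3) 2288.136ms=9/2b +762.712ms=3/2b
Σ=6b of 6 (118bpm 3/8) — PASS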